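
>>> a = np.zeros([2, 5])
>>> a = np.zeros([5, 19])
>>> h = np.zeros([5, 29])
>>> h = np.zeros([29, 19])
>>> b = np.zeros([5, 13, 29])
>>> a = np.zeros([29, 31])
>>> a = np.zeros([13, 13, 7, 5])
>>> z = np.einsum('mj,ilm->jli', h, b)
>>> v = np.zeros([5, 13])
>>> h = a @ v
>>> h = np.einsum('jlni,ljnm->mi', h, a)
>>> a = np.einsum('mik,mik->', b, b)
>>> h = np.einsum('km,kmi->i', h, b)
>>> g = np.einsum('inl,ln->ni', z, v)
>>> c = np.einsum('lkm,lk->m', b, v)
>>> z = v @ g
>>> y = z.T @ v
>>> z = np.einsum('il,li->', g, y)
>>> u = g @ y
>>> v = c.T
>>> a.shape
()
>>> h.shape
(29,)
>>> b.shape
(5, 13, 29)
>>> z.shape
()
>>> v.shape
(29,)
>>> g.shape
(13, 19)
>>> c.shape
(29,)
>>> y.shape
(19, 13)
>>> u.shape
(13, 13)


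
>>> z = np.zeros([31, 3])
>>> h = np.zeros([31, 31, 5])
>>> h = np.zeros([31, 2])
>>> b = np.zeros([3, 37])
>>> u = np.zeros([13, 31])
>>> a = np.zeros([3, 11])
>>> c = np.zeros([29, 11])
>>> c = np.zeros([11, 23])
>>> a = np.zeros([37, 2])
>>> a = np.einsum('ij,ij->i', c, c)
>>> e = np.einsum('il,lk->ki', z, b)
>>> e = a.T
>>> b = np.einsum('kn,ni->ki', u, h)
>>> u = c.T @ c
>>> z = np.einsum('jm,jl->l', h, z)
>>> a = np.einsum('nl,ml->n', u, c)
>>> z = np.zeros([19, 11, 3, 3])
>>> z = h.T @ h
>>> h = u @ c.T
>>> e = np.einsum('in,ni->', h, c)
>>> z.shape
(2, 2)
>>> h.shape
(23, 11)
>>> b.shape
(13, 2)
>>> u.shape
(23, 23)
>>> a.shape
(23,)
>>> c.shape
(11, 23)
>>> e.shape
()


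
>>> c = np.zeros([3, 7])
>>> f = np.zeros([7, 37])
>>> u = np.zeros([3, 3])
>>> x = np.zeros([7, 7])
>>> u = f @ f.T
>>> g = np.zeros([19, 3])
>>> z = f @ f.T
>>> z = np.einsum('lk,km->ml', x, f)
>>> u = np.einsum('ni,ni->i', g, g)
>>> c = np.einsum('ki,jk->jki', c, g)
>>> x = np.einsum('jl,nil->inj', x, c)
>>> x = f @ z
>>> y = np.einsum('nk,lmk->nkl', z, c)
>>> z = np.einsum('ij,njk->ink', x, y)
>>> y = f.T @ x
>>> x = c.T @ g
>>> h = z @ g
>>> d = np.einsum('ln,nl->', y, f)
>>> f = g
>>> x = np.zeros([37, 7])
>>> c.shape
(19, 3, 7)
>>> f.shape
(19, 3)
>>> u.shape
(3,)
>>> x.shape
(37, 7)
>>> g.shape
(19, 3)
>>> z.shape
(7, 37, 19)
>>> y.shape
(37, 7)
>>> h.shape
(7, 37, 3)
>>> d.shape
()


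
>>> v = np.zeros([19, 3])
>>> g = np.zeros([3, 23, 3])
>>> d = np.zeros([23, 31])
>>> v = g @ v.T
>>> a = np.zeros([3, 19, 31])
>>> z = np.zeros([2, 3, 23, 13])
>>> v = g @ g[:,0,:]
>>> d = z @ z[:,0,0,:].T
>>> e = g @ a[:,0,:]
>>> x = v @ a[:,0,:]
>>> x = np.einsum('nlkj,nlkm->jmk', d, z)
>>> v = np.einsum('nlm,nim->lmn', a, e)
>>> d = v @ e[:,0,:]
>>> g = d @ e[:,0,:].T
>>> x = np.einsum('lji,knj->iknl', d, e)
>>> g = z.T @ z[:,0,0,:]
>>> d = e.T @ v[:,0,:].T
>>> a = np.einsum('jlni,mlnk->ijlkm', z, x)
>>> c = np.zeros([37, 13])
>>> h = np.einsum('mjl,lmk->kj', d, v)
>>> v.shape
(19, 31, 3)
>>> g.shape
(13, 23, 3, 13)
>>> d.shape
(31, 23, 19)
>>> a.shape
(13, 2, 3, 19, 31)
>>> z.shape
(2, 3, 23, 13)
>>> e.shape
(3, 23, 31)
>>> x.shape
(31, 3, 23, 19)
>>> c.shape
(37, 13)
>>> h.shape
(3, 23)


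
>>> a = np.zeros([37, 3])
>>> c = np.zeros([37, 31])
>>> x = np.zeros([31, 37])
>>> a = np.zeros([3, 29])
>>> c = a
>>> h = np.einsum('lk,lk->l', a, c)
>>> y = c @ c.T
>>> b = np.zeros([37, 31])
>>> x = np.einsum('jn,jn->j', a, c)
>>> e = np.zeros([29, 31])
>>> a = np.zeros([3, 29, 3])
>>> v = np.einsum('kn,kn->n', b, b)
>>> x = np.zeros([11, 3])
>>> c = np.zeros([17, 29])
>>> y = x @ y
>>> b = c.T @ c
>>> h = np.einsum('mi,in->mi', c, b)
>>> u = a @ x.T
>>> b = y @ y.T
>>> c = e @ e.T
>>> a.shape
(3, 29, 3)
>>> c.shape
(29, 29)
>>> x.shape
(11, 3)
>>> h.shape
(17, 29)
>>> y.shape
(11, 3)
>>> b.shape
(11, 11)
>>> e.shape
(29, 31)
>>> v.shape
(31,)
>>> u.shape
(3, 29, 11)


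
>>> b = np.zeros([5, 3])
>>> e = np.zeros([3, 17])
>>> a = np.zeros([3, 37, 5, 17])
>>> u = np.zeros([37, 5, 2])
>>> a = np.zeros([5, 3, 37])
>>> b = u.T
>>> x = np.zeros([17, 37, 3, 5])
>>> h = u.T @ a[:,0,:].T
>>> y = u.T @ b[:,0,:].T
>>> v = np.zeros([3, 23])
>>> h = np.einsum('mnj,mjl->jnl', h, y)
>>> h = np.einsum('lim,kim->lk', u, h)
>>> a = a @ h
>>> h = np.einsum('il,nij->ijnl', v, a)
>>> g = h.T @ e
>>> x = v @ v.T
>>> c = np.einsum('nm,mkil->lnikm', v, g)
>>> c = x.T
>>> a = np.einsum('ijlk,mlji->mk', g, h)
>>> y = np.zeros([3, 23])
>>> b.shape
(2, 5, 37)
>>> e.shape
(3, 17)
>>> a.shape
(3, 17)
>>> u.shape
(37, 5, 2)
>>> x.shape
(3, 3)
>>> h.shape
(3, 5, 5, 23)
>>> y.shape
(3, 23)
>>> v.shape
(3, 23)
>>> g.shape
(23, 5, 5, 17)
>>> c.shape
(3, 3)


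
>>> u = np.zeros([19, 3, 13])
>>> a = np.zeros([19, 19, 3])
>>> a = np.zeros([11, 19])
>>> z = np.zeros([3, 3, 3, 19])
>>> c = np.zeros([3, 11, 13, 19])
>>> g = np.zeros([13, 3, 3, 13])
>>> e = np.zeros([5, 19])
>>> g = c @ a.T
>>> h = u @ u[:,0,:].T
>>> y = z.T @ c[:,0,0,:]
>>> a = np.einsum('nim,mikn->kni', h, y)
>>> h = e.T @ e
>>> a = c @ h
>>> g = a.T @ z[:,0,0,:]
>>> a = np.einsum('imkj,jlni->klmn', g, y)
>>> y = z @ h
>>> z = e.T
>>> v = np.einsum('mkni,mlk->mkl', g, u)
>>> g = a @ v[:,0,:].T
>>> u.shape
(19, 3, 13)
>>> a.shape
(11, 3, 13, 3)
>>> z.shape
(19, 5)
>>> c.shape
(3, 11, 13, 19)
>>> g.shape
(11, 3, 13, 19)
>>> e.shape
(5, 19)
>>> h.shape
(19, 19)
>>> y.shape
(3, 3, 3, 19)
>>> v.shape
(19, 13, 3)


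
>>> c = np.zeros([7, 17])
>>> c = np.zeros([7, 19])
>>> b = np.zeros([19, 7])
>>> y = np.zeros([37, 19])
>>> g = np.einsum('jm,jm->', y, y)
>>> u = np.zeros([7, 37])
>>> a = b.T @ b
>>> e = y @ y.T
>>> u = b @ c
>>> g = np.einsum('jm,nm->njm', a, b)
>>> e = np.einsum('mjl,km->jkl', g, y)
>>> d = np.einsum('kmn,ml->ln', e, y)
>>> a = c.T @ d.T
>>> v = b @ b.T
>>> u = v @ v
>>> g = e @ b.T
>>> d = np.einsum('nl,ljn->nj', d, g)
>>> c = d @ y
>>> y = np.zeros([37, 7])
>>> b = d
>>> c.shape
(19, 19)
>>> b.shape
(19, 37)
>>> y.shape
(37, 7)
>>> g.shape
(7, 37, 19)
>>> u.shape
(19, 19)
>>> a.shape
(19, 19)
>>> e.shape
(7, 37, 7)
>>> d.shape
(19, 37)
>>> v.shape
(19, 19)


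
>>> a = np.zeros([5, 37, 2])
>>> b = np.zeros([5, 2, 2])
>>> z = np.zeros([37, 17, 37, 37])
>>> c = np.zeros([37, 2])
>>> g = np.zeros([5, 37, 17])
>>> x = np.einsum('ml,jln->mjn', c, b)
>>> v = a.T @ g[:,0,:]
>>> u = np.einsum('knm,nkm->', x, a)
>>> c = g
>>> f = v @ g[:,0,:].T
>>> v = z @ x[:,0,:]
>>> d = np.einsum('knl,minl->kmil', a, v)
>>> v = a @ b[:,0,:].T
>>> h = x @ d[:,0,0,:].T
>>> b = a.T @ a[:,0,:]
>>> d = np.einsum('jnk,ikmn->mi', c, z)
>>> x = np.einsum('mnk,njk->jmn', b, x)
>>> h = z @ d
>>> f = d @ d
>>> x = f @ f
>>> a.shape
(5, 37, 2)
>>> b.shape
(2, 37, 2)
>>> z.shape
(37, 17, 37, 37)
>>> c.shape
(5, 37, 17)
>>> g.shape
(5, 37, 17)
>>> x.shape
(37, 37)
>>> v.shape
(5, 37, 5)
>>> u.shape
()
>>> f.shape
(37, 37)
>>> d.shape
(37, 37)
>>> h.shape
(37, 17, 37, 37)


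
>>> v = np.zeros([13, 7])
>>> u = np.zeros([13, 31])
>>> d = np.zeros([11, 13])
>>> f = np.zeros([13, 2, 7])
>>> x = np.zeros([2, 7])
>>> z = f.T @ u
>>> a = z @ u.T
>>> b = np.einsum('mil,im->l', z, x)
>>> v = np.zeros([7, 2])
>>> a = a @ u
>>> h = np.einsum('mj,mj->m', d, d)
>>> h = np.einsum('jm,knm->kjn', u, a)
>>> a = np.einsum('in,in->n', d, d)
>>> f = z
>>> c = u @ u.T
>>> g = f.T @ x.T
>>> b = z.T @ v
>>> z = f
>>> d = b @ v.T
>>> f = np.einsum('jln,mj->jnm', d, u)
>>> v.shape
(7, 2)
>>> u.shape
(13, 31)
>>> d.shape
(31, 2, 7)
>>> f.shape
(31, 7, 13)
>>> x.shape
(2, 7)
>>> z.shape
(7, 2, 31)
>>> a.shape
(13,)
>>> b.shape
(31, 2, 2)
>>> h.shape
(7, 13, 2)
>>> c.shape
(13, 13)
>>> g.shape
(31, 2, 2)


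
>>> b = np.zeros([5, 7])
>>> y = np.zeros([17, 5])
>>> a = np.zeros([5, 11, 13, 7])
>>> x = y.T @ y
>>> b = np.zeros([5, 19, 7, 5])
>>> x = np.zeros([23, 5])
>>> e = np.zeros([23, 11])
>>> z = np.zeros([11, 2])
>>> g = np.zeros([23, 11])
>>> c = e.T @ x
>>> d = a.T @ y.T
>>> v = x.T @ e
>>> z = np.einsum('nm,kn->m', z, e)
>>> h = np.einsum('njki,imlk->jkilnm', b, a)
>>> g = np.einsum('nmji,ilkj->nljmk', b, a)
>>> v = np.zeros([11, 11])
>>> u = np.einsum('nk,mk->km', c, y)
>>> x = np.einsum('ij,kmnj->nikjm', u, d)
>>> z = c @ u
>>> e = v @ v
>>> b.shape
(5, 19, 7, 5)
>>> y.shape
(17, 5)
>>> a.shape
(5, 11, 13, 7)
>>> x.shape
(11, 5, 7, 17, 13)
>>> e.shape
(11, 11)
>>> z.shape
(11, 17)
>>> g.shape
(5, 11, 7, 19, 13)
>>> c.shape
(11, 5)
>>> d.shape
(7, 13, 11, 17)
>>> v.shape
(11, 11)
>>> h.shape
(19, 7, 5, 13, 5, 11)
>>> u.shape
(5, 17)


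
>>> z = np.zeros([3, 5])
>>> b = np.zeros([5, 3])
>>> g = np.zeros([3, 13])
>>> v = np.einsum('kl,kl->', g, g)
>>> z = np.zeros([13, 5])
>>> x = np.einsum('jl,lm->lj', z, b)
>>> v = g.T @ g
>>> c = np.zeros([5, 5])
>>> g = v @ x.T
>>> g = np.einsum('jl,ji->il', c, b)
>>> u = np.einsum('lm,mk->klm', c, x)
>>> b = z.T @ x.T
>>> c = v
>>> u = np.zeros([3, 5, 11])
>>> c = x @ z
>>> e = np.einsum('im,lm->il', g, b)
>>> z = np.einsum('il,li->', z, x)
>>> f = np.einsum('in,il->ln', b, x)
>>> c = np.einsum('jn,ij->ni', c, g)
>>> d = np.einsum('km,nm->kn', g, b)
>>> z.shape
()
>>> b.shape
(5, 5)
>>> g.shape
(3, 5)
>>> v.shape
(13, 13)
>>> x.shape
(5, 13)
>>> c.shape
(5, 3)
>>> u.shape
(3, 5, 11)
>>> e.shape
(3, 5)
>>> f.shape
(13, 5)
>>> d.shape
(3, 5)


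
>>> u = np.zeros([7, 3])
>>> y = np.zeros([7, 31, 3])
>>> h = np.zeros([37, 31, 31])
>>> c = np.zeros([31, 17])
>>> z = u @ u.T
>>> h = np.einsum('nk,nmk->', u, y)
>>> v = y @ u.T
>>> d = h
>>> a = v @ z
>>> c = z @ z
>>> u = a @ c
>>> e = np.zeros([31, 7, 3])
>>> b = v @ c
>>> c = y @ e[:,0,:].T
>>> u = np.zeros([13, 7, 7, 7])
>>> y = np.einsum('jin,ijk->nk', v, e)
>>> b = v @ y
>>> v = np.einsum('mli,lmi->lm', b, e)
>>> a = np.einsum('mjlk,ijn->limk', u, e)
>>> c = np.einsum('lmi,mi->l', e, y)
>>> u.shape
(13, 7, 7, 7)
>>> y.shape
(7, 3)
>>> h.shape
()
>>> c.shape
(31,)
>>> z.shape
(7, 7)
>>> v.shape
(31, 7)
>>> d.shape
()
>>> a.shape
(7, 31, 13, 7)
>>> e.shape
(31, 7, 3)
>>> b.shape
(7, 31, 3)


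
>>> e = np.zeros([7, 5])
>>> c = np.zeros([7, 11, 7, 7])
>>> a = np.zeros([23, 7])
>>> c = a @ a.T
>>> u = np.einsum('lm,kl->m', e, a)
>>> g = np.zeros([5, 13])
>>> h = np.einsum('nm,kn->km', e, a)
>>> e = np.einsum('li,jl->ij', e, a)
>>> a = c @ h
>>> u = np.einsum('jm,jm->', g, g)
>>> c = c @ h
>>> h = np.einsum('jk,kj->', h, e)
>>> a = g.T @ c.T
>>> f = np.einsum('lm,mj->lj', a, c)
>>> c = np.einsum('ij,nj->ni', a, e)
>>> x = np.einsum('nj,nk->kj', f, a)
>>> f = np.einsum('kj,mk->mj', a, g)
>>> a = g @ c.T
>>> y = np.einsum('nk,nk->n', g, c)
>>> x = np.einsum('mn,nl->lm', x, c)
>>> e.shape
(5, 23)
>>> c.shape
(5, 13)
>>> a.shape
(5, 5)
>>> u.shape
()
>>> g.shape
(5, 13)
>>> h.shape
()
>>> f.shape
(5, 23)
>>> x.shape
(13, 23)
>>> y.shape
(5,)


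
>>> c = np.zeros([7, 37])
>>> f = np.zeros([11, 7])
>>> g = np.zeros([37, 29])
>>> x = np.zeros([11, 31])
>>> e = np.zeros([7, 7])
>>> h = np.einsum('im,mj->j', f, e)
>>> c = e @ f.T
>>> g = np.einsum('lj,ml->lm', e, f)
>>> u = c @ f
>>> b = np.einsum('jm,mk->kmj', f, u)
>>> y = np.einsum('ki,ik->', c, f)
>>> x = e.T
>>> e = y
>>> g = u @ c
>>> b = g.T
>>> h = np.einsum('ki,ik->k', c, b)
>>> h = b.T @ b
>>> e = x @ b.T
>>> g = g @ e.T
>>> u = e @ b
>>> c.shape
(7, 11)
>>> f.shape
(11, 7)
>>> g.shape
(7, 7)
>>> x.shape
(7, 7)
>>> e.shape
(7, 11)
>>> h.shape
(7, 7)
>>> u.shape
(7, 7)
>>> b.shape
(11, 7)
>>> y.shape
()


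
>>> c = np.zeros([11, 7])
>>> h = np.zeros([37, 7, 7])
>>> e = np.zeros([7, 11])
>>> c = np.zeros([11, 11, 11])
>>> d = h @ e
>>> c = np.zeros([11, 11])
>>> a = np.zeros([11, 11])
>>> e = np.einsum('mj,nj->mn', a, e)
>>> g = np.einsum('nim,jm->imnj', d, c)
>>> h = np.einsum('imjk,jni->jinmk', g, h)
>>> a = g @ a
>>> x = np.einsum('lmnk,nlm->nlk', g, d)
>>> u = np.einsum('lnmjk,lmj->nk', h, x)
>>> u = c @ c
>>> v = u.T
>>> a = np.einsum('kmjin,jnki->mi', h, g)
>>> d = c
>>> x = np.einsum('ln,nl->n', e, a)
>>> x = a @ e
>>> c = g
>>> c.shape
(7, 11, 37, 11)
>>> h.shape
(37, 7, 7, 11, 11)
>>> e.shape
(11, 7)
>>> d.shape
(11, 11)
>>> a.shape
(7, 11)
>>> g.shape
(7, 11, 37, 11)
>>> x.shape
(7, 7)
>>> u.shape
(11, 11)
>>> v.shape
(11, 11)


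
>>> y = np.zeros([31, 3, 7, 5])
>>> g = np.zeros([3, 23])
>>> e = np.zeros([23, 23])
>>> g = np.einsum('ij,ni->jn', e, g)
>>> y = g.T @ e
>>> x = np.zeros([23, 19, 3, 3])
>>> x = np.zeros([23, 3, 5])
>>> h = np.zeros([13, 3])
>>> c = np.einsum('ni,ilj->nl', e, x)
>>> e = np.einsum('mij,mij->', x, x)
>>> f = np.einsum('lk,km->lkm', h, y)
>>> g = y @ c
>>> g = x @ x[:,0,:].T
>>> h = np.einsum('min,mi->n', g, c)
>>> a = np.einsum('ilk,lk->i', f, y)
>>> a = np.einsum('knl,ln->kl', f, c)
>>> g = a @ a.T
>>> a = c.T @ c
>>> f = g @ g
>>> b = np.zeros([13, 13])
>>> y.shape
(3, 23)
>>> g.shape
(13, 13)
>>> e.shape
()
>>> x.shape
(23, 3, 5)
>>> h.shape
(23,)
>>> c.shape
(23, 3)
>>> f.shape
(13, 13)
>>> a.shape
(3, 3)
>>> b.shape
(13, 13)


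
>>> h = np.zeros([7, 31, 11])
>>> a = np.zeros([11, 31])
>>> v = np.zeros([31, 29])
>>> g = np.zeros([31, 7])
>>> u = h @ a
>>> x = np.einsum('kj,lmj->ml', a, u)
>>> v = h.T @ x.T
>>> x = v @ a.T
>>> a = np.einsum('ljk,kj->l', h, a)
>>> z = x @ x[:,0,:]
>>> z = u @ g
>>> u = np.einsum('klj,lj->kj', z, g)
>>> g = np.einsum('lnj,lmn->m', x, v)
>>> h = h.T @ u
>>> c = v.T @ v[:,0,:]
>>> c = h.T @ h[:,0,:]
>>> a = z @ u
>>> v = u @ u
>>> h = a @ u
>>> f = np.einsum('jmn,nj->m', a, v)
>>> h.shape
(7, 31, 7)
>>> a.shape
(7, 31, 7)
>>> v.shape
(7, 7)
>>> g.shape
(31,)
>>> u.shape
(7, 7)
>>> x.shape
(11, 31, 11)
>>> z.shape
(7, 31, 7)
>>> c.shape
(7, 31, 7)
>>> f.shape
(31,)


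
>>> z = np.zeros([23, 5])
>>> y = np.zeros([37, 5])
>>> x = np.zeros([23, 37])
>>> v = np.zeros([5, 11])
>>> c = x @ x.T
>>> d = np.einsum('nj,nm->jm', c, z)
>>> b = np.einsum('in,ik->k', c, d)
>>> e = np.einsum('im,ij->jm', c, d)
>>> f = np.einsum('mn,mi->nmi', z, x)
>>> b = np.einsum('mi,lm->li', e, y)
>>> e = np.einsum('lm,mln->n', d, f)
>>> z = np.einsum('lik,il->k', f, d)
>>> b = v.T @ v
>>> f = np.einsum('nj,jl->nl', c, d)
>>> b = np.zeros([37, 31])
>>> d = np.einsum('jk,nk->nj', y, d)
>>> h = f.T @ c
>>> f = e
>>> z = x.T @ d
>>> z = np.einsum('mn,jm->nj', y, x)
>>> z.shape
(5, 23)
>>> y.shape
(37, 5)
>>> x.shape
(23, 37)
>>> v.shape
(5, 11)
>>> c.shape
(23, 23)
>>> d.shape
(23, 37)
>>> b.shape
(37, 31)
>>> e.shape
(37,)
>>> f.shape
(37,)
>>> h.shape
(5, 23)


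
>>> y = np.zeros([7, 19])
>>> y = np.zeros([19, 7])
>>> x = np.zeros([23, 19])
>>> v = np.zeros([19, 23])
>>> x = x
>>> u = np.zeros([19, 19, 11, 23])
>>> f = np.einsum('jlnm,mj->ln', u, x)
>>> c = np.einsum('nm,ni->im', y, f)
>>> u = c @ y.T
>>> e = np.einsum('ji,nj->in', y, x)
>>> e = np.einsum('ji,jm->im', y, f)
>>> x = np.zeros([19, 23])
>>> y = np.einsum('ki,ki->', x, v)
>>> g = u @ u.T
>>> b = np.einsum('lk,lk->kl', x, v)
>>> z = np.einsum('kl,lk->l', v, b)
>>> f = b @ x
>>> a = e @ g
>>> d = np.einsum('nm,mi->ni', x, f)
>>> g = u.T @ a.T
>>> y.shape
()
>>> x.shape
(19, 23)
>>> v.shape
(19, 23)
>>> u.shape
(11, 19)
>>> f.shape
(23, 23)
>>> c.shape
(11, 7)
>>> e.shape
(7, 11)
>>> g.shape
(19, 7)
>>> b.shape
(23, 19)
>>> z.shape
(23,)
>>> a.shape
(7, 11)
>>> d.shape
(19, 23)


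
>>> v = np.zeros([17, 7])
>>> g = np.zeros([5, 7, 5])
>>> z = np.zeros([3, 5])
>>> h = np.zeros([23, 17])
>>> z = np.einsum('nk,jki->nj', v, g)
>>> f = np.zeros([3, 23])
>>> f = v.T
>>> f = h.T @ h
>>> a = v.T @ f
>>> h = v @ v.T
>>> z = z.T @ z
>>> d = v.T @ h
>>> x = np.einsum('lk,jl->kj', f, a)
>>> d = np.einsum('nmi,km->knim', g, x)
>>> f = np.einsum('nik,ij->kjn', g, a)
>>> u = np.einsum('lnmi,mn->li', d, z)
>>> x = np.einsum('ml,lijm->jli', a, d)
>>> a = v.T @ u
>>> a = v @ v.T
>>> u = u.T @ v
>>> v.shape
(17, 7)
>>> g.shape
(5, 7, 5)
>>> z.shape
(5, 5)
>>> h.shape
(17, 17)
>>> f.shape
(5, 17, 5)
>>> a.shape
(17, 17)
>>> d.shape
(17, 5, 5, 7)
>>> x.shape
(5, 17, 5)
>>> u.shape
(7, 7)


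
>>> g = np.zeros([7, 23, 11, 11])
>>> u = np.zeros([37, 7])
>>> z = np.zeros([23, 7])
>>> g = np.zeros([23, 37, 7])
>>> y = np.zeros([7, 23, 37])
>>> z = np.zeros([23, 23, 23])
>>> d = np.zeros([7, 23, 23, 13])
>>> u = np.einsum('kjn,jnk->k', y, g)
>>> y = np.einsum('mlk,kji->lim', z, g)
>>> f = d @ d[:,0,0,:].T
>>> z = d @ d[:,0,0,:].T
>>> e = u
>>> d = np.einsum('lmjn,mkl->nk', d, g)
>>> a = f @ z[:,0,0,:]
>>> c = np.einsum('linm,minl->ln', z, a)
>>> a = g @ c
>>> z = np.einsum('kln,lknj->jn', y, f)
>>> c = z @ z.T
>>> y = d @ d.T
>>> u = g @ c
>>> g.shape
(23, 37, 7)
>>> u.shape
(23, 37, 7)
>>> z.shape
(7, 23)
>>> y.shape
(13, 13)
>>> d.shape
(13, 37)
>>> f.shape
(7, 23, 23, 7)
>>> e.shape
(7,)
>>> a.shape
(23, 37, 23)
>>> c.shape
(7, 7)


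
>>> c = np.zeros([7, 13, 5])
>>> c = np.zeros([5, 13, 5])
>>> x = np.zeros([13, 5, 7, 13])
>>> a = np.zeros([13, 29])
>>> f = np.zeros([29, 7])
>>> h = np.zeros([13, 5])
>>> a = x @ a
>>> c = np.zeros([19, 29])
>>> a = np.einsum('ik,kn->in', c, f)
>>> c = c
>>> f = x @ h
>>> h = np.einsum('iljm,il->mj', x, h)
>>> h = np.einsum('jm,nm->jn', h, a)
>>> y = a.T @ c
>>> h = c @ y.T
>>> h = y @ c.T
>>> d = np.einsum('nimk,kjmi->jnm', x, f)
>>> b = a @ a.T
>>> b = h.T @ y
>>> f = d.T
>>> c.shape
(19, 29)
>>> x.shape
(13, 5, 7, 13)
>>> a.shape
(19, 7)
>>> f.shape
(7, 13, 5)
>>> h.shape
(7, 19)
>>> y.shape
(7, 29)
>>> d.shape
(5, 13, 7)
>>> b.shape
(19, 29)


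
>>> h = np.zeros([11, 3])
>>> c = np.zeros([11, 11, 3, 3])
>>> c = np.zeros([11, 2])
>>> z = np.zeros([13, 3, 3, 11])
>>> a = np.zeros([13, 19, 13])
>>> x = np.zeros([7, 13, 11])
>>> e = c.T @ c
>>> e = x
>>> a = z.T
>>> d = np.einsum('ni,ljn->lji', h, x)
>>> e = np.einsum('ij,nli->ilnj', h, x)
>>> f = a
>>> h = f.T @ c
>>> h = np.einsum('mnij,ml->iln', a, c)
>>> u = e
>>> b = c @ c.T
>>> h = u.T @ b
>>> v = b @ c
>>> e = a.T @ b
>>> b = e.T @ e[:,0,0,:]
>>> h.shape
(3, 7, 13, 11)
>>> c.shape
(11, 2)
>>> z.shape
(13, 3, 3, 11)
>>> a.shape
(11, 3, 3, 13)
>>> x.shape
(7, 13, 11)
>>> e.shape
(13, 3, 3, 11)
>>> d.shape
(7, 13, 3)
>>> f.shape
(11, 3, 3, 13)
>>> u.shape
(11, 13, 7, 3)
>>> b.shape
(11, 3, 3, 11)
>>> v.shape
(11, 2)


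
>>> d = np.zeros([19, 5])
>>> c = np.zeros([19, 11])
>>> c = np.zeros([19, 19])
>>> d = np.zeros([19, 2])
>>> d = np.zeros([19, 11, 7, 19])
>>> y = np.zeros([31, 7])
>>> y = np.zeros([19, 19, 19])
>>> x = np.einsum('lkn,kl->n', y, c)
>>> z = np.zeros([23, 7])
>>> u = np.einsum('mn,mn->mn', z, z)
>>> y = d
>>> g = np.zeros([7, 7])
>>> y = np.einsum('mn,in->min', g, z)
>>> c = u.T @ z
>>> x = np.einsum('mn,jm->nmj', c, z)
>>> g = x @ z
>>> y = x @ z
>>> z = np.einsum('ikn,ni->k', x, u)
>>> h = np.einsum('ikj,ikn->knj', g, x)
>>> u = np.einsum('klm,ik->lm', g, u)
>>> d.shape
(19, 11, 7, 19)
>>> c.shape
(7, 7)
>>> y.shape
(7, 7, 7)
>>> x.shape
(7, 7, 23)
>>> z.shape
(7,)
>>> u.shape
(7, 7)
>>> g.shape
(7, 7, 7)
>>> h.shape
(7, 23, 7)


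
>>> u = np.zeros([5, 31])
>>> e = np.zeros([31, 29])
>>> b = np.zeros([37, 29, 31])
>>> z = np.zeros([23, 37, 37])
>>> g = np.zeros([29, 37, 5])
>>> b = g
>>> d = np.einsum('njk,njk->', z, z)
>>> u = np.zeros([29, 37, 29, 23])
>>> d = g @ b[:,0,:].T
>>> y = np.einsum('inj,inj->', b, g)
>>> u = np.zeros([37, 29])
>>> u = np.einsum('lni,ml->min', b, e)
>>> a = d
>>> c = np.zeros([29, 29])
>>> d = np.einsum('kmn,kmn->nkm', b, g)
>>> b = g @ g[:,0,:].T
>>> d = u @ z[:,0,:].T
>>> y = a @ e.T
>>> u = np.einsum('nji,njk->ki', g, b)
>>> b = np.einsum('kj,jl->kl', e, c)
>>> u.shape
(29, 5)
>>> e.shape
(31, 29)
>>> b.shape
(31, 29)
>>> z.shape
(23, 37, 37)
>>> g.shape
(29, 37, 5)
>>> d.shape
(31, 5, 23)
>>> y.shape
(29, 37, 31)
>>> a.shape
(29, 37, 29)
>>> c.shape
(29, 29)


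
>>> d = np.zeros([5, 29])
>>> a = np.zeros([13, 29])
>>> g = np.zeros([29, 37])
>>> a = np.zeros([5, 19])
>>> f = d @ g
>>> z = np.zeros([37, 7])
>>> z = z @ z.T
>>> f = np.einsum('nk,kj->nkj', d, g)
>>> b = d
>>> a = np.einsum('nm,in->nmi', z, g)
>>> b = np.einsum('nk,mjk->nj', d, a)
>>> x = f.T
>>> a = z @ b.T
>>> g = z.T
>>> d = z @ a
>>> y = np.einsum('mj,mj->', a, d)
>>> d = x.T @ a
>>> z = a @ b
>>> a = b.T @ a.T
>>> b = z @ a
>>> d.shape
(5, 29, 5)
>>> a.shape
(37, 37)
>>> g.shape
(37, 37)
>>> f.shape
(5, 29, 37)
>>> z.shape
(37, 37)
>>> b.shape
(37, 37)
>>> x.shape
(37, 29, 5)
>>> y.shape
()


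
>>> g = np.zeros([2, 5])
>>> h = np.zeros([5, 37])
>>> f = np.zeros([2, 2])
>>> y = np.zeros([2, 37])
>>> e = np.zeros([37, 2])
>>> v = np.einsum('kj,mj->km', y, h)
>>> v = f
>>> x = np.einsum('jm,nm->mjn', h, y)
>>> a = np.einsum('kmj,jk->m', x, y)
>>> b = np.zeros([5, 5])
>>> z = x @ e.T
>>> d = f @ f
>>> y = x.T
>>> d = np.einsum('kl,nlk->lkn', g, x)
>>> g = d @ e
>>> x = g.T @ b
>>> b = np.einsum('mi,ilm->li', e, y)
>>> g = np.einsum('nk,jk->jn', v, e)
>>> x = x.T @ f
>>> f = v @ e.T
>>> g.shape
(37, 2)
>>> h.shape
(5, 37)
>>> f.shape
(2, 37)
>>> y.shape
(2, 5, 37)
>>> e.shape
(37, 2)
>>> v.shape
(2, 2)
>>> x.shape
(5, 2, 2)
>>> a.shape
(5,)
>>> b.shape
(5, 2)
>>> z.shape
(37, 5, 37)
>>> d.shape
(5, 2, 37)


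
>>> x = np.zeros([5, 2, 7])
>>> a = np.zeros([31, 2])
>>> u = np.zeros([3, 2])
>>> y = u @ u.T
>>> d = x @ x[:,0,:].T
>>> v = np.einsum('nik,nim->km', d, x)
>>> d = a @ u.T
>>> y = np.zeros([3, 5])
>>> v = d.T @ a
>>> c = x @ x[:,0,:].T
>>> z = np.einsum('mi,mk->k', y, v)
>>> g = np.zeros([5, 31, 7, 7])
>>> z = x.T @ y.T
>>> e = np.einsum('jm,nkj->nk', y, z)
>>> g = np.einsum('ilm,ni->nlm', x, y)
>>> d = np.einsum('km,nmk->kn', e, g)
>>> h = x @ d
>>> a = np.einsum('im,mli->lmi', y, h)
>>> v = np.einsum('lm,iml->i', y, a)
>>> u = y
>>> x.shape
(5, 2, 7)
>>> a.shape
(2, 5, 3)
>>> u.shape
(3, 5)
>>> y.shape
(3, 5)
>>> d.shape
(7, 3)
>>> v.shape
(2,)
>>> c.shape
(5, 2, 5)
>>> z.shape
(7, 2, 3)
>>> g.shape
(3, 2, 7)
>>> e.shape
(7, 2)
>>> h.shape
(5, 2, 3)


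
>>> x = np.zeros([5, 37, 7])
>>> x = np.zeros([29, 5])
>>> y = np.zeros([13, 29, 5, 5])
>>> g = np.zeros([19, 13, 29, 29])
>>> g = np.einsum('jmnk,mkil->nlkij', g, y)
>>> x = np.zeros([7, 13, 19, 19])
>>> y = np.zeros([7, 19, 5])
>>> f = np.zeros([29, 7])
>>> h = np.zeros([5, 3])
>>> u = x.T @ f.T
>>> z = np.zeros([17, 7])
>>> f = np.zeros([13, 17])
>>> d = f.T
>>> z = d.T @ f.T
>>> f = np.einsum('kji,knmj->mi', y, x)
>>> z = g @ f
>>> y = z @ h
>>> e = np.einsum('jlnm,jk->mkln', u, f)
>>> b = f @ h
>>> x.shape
(7, 13, 19, 19)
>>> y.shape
(29, 5, 29, 5, 3)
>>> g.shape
(29, 5, 29, 5, 19)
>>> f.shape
(19, 5)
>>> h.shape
(5, 3)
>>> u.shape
(19, 19, 13, 29)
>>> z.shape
(29, 5, 29, 5, 5)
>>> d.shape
(17, 13)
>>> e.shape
(29, 5, 19, 13)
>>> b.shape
(19, 3)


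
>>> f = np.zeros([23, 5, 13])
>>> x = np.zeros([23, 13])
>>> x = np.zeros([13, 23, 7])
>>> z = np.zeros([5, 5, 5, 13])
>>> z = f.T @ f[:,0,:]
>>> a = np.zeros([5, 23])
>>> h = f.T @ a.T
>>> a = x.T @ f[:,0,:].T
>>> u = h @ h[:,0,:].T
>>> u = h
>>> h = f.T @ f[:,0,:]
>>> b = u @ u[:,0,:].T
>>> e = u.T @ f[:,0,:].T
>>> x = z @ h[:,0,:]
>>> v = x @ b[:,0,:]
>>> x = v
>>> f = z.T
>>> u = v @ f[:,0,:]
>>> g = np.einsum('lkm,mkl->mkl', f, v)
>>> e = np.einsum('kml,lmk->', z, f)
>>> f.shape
(13, 5, 13)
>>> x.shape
(13, 5, 13)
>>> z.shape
(13, 5, 13)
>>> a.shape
(7, 23, 23)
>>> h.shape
(13, 5, 13)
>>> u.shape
(13, 5, 13)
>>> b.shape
(13, 5, 13)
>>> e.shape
()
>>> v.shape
(13, 5, 13)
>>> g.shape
(13, 5, 13)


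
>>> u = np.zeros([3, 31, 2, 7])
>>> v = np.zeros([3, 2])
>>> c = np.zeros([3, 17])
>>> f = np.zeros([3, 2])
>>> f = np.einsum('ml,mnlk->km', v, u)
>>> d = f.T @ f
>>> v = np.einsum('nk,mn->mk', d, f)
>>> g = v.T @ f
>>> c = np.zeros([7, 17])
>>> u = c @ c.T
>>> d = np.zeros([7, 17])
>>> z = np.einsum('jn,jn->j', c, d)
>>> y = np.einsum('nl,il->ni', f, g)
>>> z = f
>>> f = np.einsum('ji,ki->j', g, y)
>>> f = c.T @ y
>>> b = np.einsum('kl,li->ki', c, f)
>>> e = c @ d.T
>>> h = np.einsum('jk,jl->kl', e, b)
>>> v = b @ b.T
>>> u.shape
(7, 7)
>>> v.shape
(7, 7)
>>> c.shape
(7, 17)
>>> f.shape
(17, 3)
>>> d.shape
(7, 17)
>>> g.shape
(3, 3)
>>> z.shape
(7, 3)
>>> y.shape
(7, 3)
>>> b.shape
(7, 3)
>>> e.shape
(7, 7)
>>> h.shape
(7, 3)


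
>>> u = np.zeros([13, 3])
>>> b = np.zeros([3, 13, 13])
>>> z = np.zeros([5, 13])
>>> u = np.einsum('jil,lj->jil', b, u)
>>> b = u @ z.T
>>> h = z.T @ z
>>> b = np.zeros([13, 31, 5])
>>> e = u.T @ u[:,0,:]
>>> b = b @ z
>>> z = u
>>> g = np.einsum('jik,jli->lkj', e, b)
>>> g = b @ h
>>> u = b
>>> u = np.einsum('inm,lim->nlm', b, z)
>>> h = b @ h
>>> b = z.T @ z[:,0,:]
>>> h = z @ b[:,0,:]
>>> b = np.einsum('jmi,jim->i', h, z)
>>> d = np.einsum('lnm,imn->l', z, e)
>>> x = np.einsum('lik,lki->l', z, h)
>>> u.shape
(31, 3, 13)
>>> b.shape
(13,)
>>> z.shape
(3, 13, 13)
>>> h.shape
(3, 13, 13)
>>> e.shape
(13, 13, 13)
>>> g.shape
(13, 31, 13)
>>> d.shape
(3,)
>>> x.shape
(3,)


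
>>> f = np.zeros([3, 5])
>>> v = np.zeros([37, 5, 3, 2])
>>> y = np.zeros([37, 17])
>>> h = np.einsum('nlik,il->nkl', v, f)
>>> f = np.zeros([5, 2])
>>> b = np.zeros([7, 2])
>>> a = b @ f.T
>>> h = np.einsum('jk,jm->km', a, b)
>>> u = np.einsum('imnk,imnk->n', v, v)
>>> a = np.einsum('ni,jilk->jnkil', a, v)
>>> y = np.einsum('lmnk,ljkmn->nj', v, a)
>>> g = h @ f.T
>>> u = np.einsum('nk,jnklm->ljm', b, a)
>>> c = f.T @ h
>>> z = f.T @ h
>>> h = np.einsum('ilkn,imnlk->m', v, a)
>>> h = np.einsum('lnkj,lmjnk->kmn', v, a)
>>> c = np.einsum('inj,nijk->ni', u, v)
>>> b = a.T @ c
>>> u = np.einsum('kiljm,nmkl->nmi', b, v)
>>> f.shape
(5, 2)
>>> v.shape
(37, 5, 3, 2)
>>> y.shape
(3, 7)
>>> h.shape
(3, 7, 5)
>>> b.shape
(3, 5, 2, 7, 5)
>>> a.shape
(37, 7, 2, 5, 3)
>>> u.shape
(37, 5, 5)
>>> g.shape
(5, 5)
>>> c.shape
(37, 5)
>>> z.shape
(2, 2)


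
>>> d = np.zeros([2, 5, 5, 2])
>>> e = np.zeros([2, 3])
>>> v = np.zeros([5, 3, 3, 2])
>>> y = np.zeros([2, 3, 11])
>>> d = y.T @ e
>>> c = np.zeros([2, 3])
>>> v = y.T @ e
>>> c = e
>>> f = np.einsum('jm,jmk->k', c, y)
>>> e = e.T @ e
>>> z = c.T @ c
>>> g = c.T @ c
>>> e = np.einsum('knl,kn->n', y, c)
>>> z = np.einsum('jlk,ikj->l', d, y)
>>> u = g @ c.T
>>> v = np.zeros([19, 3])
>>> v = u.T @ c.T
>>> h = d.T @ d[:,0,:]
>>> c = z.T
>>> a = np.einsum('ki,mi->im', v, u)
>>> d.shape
(11, 3, 3)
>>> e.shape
(3,)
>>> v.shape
(2, 2)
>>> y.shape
(2, 3, 11)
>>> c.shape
(3,)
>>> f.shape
(11,)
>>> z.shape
(3,)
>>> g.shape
(3, 3)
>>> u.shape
(3, 2)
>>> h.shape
(3, 3, 3)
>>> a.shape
(2, 3)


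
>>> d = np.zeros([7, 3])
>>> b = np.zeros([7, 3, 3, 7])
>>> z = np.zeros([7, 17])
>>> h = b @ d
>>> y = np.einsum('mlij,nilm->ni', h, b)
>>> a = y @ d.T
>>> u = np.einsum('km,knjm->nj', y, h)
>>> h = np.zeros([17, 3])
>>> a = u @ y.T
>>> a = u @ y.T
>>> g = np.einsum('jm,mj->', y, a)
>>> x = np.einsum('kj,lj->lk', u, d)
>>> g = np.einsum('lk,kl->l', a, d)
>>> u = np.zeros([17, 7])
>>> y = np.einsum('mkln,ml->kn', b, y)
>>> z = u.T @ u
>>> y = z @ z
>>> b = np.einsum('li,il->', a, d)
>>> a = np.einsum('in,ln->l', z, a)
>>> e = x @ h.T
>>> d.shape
(7, 3)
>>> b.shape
()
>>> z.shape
(7, 7)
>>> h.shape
(17, 3)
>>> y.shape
(7, 7)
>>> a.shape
(3,)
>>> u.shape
(17, 7)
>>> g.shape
(3,)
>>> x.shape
(7, 3)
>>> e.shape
(7, 17)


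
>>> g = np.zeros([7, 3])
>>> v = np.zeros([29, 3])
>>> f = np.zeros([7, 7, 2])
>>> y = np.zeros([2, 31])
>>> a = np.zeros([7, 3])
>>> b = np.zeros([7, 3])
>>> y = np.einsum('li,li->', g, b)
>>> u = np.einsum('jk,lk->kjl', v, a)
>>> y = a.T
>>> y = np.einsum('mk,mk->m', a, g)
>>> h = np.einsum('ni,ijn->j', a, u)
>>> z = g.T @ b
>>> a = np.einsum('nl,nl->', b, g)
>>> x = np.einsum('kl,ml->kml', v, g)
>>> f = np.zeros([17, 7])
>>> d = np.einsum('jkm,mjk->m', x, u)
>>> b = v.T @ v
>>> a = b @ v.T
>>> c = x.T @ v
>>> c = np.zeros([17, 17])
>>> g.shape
(7, 3)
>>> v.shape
(29, 3)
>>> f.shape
(17, 7)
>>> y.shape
(7,)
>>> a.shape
(3, 29)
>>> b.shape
(3, 3)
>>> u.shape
(3, 29, 7)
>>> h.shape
(29,)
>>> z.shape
(3, 3)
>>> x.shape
(29, 7, 3)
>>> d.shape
(3,)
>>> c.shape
(17, 17)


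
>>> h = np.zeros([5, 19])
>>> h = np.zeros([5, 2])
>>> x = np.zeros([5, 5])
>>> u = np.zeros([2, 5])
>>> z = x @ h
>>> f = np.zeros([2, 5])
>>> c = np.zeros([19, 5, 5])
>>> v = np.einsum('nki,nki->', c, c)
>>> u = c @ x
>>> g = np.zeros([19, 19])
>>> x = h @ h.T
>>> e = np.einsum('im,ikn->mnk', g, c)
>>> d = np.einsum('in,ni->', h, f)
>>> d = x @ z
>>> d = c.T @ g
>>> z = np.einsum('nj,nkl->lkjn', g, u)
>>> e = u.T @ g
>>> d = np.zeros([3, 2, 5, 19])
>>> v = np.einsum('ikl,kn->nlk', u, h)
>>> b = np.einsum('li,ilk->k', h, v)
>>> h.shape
(5, 2)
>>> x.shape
(5, 5)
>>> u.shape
(19, 5, 5)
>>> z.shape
(5, 5, 19, 19)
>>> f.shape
(2, 5)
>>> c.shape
(19, 5, 5)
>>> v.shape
(2, 5, 5)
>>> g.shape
(19, 19)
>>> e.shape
(5, 5, 19)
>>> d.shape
(3, 2, 5, 19)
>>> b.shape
(5,)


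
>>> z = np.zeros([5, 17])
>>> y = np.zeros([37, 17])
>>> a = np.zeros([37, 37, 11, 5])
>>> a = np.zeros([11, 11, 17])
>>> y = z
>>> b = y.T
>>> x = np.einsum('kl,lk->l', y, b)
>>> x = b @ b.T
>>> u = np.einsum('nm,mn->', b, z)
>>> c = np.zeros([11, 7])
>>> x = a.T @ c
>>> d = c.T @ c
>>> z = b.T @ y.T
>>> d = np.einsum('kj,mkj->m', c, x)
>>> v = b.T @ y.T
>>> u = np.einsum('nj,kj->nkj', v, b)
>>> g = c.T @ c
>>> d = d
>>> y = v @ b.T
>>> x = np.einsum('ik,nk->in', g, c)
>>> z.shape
(5, 5)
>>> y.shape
(5, 17)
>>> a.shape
(11, 11, 17)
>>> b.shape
(17, 5)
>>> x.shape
(7, 11)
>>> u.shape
(5, 17, 5)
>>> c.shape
(11, 7)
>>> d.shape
(17,)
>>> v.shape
(5, 5)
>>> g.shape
(7, 7)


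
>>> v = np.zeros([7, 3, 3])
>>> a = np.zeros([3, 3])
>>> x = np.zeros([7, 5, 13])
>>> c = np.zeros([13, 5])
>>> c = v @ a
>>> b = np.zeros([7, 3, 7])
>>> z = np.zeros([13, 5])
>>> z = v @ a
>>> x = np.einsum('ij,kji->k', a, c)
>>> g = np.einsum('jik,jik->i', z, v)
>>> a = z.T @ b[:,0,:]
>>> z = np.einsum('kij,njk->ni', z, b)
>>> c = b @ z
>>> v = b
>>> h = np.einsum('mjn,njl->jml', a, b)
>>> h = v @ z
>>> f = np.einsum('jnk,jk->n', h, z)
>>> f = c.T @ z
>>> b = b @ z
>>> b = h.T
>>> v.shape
(7, 3, 7)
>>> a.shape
(3, 3, 7)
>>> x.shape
(7,)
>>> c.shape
(7, 3, 3)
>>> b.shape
(3, 3, 7)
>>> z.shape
(7, 3)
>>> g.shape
(3,)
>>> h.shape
(7, 3, 3)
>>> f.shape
(3, 3, 3)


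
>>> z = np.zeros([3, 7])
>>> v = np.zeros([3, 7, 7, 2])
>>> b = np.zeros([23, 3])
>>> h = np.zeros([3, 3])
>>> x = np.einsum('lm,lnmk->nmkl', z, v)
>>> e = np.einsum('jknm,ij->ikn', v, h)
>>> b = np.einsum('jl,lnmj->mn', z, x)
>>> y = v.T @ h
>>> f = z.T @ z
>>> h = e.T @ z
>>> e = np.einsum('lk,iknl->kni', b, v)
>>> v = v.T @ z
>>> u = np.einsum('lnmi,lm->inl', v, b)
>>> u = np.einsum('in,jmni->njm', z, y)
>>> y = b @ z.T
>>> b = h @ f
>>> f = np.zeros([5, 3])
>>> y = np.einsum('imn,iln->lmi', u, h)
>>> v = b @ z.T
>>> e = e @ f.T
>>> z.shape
(3, 7)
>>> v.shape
(7, 7, 3)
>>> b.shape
(7, 7, 7)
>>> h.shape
(7, 7, 7)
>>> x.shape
(7, 7, 2, 3)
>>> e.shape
(7, 7, 5)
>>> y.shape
(7, 2, 7)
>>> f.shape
(5, 3)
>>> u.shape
(7, 2, 7)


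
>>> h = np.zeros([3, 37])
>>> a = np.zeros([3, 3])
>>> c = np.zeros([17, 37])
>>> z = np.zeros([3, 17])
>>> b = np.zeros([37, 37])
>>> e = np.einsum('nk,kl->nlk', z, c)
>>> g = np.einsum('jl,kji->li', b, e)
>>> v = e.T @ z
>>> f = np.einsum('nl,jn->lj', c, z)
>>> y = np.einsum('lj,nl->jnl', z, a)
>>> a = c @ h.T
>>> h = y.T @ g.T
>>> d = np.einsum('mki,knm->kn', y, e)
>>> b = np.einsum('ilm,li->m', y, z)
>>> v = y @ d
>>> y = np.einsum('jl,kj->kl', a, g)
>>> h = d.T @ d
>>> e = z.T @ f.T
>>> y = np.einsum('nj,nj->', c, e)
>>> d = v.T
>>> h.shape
(37, 37)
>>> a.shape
(17, 3)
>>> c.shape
(17, 37)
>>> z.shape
(3, 17)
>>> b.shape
(3,)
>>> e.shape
(17, 37)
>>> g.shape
(37, 17)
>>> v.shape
(17, 3, 37)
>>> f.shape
(37, 3)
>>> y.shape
()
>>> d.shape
(37, 3, 17)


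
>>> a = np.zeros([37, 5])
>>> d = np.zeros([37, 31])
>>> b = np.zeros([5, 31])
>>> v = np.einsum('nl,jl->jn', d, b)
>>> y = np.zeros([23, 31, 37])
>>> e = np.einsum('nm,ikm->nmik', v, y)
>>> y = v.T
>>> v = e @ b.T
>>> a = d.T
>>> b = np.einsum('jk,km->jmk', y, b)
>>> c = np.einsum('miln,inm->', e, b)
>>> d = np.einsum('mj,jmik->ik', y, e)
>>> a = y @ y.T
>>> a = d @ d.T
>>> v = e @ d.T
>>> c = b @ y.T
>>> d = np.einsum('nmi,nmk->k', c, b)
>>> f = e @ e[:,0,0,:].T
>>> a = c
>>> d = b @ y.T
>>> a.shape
(37, 31, 37)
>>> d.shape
(37, 31, 37)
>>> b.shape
(37, 31, 5)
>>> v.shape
(5, 37, 23, 23)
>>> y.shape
(37, 5)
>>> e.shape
(5, 37, 23, 31)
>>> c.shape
(37, 31, 37)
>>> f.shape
(5, 37, 23, 5)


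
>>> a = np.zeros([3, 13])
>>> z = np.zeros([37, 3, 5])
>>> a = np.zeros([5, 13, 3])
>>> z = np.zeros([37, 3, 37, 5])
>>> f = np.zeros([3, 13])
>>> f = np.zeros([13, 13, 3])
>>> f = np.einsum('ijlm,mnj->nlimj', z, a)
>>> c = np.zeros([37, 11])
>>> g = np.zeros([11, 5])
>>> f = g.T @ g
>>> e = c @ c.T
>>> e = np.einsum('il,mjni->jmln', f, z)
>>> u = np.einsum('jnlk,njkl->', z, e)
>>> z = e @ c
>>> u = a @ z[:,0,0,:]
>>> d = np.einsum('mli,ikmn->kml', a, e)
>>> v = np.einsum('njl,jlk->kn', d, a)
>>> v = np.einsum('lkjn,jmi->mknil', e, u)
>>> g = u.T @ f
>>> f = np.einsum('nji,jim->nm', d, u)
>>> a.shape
(5, 13, 3)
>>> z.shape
(3, 37, 5, 11)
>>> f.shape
(37, 11)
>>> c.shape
(37, 11)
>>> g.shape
(11, 13, 5)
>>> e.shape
(3, 37, 5, 37)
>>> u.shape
(5, 13, 11)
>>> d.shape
(37, 5, 13)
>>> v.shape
(13, 37, 37, 11, 3)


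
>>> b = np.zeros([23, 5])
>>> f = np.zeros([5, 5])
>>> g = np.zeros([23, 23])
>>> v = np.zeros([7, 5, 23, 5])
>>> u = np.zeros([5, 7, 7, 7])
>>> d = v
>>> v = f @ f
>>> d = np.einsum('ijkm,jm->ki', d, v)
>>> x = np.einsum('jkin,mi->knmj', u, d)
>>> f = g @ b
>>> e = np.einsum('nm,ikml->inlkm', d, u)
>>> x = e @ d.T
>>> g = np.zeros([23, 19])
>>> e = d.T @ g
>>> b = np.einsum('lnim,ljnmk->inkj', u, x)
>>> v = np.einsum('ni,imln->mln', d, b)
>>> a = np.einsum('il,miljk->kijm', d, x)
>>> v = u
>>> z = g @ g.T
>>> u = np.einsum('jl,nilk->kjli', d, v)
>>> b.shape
(7, 7, 23, 23)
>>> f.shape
(23, 5)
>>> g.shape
(23, 19)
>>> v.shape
(5, 7, 7, 7)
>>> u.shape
(7, 23, 7, 7)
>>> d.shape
(23, 7)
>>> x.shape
(5, 23, 7, 7, 23)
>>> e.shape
(7, 19)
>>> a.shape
(23, 23, 7, 5)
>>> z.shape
(23, 23)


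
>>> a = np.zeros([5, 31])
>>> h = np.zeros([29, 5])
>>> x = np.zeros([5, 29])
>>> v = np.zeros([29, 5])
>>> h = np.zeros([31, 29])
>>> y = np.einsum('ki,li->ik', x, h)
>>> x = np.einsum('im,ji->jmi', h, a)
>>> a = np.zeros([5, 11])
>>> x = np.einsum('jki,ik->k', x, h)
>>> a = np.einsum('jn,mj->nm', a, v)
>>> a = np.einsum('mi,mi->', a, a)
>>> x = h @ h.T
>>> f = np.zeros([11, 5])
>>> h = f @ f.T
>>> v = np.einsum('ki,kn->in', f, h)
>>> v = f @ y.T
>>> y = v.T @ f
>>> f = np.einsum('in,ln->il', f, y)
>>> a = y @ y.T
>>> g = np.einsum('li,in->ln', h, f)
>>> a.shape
(29, 29)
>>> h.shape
(11, 11)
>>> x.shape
(31, 31)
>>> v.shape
(11, 29)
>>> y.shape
(29, 5)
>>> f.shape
(11, 29)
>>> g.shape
(11, 29)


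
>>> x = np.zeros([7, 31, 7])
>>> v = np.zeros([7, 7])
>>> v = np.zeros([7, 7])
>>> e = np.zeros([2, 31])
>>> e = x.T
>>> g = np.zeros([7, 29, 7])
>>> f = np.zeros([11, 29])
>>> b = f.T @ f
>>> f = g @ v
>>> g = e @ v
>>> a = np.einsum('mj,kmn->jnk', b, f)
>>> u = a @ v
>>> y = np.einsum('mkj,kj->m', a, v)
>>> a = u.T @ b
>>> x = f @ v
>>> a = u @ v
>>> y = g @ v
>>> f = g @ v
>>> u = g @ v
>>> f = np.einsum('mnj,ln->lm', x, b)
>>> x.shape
(7, 29, 7)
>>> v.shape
(7, 7)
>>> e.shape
(7, 31, 7)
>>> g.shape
(7, 31, 7)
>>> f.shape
(29, 7)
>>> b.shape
(29, 29)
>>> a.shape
(29, 7, 7)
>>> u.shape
(7, 31, 7)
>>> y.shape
(7, 31, 7)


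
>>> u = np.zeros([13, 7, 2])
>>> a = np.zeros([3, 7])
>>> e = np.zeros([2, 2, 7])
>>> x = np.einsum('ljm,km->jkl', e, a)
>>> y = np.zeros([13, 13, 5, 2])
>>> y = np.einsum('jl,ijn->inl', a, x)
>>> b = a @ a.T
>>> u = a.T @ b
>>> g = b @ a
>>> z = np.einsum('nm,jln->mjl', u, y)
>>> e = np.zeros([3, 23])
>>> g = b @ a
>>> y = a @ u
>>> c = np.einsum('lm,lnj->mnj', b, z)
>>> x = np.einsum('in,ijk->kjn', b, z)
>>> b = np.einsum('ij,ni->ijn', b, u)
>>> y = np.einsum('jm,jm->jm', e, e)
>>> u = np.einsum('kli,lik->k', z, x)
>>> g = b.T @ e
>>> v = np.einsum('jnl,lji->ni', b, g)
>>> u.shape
(3,)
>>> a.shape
(3, 7)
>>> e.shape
(3, 23)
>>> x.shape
(2, 2, 3)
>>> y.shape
(3, 23)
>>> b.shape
(3, 3, 7)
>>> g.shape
(7, 3, 23)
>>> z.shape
(3, 2, 2)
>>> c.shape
(3, 2, 2)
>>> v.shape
(3, 23)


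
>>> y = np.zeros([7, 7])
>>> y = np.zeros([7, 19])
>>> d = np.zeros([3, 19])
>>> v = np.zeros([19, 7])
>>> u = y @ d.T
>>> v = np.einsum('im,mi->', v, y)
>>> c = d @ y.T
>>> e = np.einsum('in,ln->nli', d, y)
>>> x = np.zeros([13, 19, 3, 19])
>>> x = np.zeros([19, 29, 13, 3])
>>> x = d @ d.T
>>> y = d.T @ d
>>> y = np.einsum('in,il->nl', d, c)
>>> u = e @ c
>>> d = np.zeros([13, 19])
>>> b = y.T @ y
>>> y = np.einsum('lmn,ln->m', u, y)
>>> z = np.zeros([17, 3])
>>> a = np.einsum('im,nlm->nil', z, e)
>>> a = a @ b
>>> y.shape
(7,)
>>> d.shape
(13, 19)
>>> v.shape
()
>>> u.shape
(19, 7, 7)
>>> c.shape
(3, 7)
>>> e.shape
(19, 7, 3)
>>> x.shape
(3, 3)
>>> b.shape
(7, 7)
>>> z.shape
(17, 3)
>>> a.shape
(19, 17, 7)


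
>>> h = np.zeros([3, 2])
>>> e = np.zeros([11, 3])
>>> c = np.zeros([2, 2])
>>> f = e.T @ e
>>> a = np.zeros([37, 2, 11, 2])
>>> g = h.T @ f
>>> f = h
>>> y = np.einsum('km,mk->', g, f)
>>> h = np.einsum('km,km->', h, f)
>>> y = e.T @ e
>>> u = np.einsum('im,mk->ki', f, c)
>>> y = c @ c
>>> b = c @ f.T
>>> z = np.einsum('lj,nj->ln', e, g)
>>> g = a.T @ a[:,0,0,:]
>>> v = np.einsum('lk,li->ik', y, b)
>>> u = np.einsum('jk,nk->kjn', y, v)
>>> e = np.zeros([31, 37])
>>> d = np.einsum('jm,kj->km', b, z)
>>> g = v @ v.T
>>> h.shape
()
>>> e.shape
(31, 37)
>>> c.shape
(2, 2)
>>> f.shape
(3, 2)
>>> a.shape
(37, 2, 11, 2)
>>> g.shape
(3, 3)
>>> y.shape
(2, 2)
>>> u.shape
(2, 2, 3)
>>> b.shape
(2, 3)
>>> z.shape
(11, 2)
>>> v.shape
(3, 2)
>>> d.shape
(11, 3)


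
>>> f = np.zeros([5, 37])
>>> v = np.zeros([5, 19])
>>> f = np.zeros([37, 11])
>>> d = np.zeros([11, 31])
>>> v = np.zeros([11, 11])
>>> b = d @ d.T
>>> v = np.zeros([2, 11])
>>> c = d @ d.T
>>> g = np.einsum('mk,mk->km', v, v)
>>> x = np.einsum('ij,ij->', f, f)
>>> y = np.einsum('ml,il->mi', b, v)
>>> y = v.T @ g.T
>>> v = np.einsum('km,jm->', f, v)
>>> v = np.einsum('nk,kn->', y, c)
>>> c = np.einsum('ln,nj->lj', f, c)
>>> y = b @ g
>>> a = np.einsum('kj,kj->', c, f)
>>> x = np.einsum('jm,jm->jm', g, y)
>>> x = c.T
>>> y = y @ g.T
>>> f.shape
(37, 11)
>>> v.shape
()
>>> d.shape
(11, 31)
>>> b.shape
(11, 11)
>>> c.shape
(37, 11)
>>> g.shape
(11, 2)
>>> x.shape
(11, 37)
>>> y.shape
(11, 11)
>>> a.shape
()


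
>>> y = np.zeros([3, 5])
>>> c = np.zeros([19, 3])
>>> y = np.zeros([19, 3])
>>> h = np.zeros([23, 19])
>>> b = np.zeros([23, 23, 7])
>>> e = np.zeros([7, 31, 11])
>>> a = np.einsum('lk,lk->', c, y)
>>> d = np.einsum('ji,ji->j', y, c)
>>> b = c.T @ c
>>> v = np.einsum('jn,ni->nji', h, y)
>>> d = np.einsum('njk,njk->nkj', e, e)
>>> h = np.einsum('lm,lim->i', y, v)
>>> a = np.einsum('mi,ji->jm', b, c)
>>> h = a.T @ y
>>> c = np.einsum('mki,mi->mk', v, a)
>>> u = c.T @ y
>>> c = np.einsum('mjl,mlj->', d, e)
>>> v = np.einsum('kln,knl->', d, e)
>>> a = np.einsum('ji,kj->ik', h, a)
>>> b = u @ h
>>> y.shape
(19, 3)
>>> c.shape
()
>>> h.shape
(3, 3)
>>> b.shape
(23, 3)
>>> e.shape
(7, 31, 11)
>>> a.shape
(3, 19)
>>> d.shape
(7, 11, 31)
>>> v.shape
()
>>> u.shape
(23, 3)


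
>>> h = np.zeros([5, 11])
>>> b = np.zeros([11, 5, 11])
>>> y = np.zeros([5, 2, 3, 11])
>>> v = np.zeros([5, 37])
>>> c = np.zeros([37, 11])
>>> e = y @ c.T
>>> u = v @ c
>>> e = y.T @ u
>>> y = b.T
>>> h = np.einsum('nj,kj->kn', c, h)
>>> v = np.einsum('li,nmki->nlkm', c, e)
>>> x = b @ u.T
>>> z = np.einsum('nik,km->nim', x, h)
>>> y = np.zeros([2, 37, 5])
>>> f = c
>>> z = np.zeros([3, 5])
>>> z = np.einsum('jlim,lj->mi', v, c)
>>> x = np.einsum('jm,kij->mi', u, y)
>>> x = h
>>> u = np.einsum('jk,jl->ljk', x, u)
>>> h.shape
(5, 37)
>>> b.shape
(11, 5, 11)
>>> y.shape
(2, 37, 5)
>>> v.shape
(11, 37, 2, 3)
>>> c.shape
(37, 11)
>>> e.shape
(11, 3, 2, 11)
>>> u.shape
(11, 5, 37)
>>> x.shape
(5, 37)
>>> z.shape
(3, 2)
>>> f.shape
(37, 11)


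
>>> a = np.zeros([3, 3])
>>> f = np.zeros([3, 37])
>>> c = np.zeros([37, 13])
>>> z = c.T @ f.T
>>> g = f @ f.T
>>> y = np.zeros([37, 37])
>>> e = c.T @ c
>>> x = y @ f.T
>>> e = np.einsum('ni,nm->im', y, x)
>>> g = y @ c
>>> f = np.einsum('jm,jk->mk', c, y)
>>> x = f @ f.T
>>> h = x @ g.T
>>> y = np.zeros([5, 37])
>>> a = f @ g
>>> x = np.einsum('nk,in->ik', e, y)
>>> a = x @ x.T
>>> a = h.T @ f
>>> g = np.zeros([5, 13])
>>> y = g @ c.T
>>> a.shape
(37, 37)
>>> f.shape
(13, 37)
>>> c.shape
(37, 13)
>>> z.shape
(13, 3)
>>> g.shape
(5, 13)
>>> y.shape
(5, 37)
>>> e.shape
(37, 3)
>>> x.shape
(5, 3)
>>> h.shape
(13, 37)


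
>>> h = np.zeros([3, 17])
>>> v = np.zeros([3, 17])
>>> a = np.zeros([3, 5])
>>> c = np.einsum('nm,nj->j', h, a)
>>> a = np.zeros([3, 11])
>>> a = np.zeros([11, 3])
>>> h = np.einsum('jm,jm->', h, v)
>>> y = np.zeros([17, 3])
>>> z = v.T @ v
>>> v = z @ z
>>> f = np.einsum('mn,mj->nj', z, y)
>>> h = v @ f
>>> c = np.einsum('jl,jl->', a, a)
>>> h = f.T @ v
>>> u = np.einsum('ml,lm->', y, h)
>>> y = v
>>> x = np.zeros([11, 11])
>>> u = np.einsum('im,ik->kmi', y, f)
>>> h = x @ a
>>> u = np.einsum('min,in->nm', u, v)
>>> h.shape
(11, 3)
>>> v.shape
(17, 17)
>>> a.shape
(11, 3)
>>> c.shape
()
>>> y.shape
(17, 17)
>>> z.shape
(17, 17)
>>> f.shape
(17, 3)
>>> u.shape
(17, 3)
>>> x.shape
(11, 11)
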